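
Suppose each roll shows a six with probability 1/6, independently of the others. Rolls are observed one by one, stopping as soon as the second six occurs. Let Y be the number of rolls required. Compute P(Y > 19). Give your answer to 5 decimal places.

0.15024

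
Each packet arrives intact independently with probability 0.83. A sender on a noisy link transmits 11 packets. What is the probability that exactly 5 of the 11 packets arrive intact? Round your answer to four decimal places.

0.0044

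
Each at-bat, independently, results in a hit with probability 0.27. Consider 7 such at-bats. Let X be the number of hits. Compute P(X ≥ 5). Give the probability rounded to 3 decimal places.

0.018

X ~ Binomial(7, 0.27); P(X ≥ 5) = Σ C(7,k) p^k (1−p)^(7−k) over k:
  k=5: C(7,5)·0.27^5·0.73^2 = 0.01606
  k=6: C(7,6)·0.27^6·0.73^1 = 0.00198
  k=7: C(7,7)·0.27^7·0.73^0 = 0.00010
Total = 0.01814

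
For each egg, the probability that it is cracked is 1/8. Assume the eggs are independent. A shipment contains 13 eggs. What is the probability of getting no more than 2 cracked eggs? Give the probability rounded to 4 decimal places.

X ~ Binomial(13, 0.125); P(X ≤ 2) = Σ C(13,k) p^k (1−p)^(13−k) over k:
  k=0: C(13,0)·0.125^0·0.875^13 = 0.176240
  k=1: C(13,1)·0.125^1·0.875^12 = 0.327303
  k=2: C(13,2)·0.125^2·0.875^11 = 0.280545
Total = 0.784089

0.7841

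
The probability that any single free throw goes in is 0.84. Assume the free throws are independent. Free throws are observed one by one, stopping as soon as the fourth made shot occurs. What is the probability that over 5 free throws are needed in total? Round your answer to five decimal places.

0.18349

Needing more than 5 free throws ⇔ fewer than 4 successes in the first 5. With X ~ Binomial(5, 0.84), P(Y > 5) = P(X ≤ 3).
  k=0: C(5,0)·0.84^0·0.16^5 = 0.0001049
  k=1: C(5,1)·0.84^1·0.16^4 = 0.0027525
  k=2: C(5,2)·0.84^2·0.16^3 = 0.0289014
  k=3: C(5,3)·0.84^3·0.16^2 = 0.1517322
P(X ≤ 3) = 0.1834910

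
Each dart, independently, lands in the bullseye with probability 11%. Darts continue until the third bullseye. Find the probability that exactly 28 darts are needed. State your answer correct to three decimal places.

0.025

Y = trial on which the third success occurs; negative binomial, r=3, p=0.11.
P(Y=28) = C(27,2) · p^3 · (1−p)^25
= 351 · 0.001331 · 0.054294 = 0.02537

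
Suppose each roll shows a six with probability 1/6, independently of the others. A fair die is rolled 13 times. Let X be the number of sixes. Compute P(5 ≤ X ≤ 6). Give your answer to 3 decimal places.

X ~ Binomial(13, 0.166667); P(5 ≤ X ≤ 6) = Σ C(13,k) p^k (1−p)^(13−k) over k:
  k=5: C(13,5)·0.166667^5·0.833333^8 = 0.03849
  k=6: C(13,6)·0.166667^6·0.833333^7 = 0.01026
Total = 0.04876

0.049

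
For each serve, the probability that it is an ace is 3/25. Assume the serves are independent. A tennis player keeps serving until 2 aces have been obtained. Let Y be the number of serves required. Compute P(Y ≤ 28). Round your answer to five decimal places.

Finishing within 28 serves ⇔ at least 2 successes in the first 28. With X ~ Binomial(28, 0.12), P(Y ≤ 28) = 1 − P(X ≤ 1).
  k=0: C(28,0)·0.12^0·0.88^28 = 0.0278943
  k=1: C(28,1)·0.12^1·0.88^27 = 0.1065054
1 − 0.1343996 = 0.8656004

0.86560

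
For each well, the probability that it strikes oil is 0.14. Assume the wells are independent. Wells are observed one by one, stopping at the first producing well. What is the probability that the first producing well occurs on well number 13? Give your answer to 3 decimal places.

Geometric (trials to first success), p = 0.14.
P(Y = 13) = (1−p)^12 · p = 0.16367 · 0.14 = 0.02291

0.023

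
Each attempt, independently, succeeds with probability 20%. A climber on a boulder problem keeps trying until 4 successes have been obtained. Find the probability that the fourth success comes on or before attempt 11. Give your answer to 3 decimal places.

Finishing within 11 attempts ⇔ at least 4 successes in the first 11. With X ~ Binomial(11, 0.20), P(Y ≤ 11) = 1 − P(X ≤ 3).
  k=0: C(11,0)·0.20^0·0.80^11 = 0.08590
  k=1: C(11,1)·0.20^1·0.80^10 = 0.23622
  k=2: C(11,2)·0.20^2·0.80^9 = 0.29528
  k=3: C(11,3)·0.20^3·0.80^8 = 0.22146
1 − 0.83886 = 0.16114

0.161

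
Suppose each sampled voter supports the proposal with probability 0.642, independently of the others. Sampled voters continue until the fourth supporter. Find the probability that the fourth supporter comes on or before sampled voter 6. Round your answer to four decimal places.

0.6309

Finishing within 6 sampled voters ⇔ at least 4 successes in the first 6. With X ~ Binomial(6, 0.642), P(Y ≤ 6) = 1 − P(X ≤ 3).
  k=0: C(6,0)·0.642^0·0.358^6 = 0.002105
  k=1: C(6,1)·0.642^1·0.358^5 = 0.022652
  k=2: C(6,2)·0.642^2·0.358^4 = 0.101553
  k=3: C(6,3)·0.642^3·0.358^3 = 0.242820
1 − 0.369130 = 0.630870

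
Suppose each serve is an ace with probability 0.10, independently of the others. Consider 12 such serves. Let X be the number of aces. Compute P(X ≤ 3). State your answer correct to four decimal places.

X ~ Binomial(12, 0.10); P(X ≤ 3) = Σ C(12,k) p^k (1−p)^(12−k) over k:
  k=0: C(12,0)·0.10^0·0.90^12 = 0.282430
  k=1: C(12,1)·0.10^1·0.90^11 = 0.376573
  k=2: C(12,2)·0.10^2·0.90^10 = 0.230128
  k=3: C(12,3)·0.10^3·0.90^9 = 0.085233
Total = 0.974363

0.9744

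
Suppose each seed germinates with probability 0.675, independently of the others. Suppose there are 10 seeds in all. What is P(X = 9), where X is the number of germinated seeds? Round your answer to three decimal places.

X ~ Binomial(n=10, p=0.675).
P(X=9) = C(10,9) · p^9 · (1−p)^1
= 10 · 0.029089 · 0.325 = 0.09454

0.095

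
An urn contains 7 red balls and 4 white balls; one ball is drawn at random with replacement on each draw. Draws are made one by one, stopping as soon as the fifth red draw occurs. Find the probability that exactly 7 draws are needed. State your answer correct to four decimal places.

0.2070

Y = trial on which the fifth success occurs; negative binomial, r=5, p=0.636364.
P(Y=7) = C(6,4) · p^5 · (1−p)^2
= 15 · 0.10436 · 0.13223 = 0.206992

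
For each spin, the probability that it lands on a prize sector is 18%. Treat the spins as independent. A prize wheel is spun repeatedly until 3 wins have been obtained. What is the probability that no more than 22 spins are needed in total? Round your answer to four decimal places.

Finishing within 22 spins ⇔ at least 3 successes in the first 22. With X ~ Binomial(22, 0.18), P(Y ≤ 22) = 1 − P(X ≤ 2).
  k=0: C(22,0)·0.18^0·0.82^22 = 0.012703
  k=1: C(22,1)·0.18^1·0.82^21 = 0.061346
  k=2: C(22,2)·0.18^2·0.82^20 = 0.141395
1 − 0.215444 = 0.784556

0.7846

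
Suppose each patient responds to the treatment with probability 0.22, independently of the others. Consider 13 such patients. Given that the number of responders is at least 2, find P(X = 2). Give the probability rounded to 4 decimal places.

X ~ Binomial(13, 0.22). Want P(X=2 | X≥2) = P(X=2) / P(X≥2).
P(X=2) = C(13,2)·0.22^2·0.78^11 = 0.245460
P(X≥2) = 1 − 0.039558 − 0.145045 = 0.815398
Ratio = 0.245460 / 0.815398 = 0.301031

0.3010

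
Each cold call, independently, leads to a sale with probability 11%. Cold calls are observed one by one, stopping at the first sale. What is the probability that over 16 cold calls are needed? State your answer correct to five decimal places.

Y = number of cold calls to the first success; geometric, p = 0.11.
P(Y > 16) = P(first 16 all fail) = (1−p)^16 = 0.1549673

0.15497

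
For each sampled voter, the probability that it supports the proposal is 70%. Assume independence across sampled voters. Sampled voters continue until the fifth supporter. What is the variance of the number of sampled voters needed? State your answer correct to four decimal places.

3.0612

Y = total sampled voters until the fifth success; negative binomial with r=5, p=0.70.
Var(Y) = r(1−p)/p² = 5·0.30 / 0.70² = 3.061224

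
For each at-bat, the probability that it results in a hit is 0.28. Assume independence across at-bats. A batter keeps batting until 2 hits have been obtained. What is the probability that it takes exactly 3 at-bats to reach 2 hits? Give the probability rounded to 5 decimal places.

Y = trial on which the second success occurs; negative binomial, r=2, p=0.28.
P(Y=3) = C(2,1) · p^2 · (1−p)^1
= 2 · 0.0784 · 0.72 = 0.1128960

0.11290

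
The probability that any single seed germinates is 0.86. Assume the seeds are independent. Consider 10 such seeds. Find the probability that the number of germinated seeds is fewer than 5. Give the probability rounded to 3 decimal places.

X ~ Binomial(10, 0.86); P(X ≤ 4) = Σ C(10,k) p^k (1−p)^(10−k) over k:
  k=0: C(10,0)·0.86^0·0.14^10 = 0.00000
  k=1: C(10,1)·0.86^1·0.14^9 = 0.00000
  k=2: C(10,2)·0.86^2·0.14^8 = 0.00000
  k=3: C(10,3)·0.86^3·0.14^7 = 0.00008
  k=4: C(10,4)·0.86^4·0.14^6 = 0.00086
Total = 0.00095

0.001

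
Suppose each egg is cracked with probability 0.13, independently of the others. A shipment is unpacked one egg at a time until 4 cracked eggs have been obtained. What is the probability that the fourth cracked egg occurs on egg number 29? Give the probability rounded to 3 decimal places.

Y = trial on which the fourth success occurs; negative binomial, r=4, p=0.13.
P(Y=29) = C(28,3) · p^4 · (1−p)^25
= 3276 · 0.00028561 · 0.03076 = 0.02878

0.029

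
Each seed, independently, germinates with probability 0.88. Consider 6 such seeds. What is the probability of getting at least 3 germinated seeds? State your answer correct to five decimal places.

0.99746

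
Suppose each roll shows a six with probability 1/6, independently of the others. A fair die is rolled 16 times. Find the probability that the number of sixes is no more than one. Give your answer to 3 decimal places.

X ~ Binomial(16, 0.166667); P(X ≤ 1) = Σ C(16,k) p^k (1−p)^(16−k) over k:
  k=0: C(16,0)·0.166667^0·0.833333^16 = 0.05409
  k=1: C(16,1)·0.166667^1·0.833333^15 = 0.17308
Total = 0.22717

0.227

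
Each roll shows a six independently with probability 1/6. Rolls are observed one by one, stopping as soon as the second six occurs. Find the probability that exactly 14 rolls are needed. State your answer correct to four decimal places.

Y = trial on which the second success occurs; negative binomial, r=2, p=0.166667.
P(Y=14) = C(13,1) · p^2 · (1−p)^12
= 13 · 0.027778 · 0.11216 = 0.040501

0.0405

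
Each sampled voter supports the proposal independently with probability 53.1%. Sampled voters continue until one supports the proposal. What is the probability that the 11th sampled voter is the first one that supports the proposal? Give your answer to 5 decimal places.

0.00027

Geometric (trials to first success), p = 0.531.
P(Y = 11) = (1−p)^10 · p = 0.00051491 · 0.531 = 0.0002734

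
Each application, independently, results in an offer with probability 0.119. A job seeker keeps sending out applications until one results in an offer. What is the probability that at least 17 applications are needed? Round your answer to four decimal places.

0.1317

Y = number of applications to the first success; geometric, p = 0.119.
P(Y > 16) = P(first 16 all fail) = (1−p)^16 = 0.131709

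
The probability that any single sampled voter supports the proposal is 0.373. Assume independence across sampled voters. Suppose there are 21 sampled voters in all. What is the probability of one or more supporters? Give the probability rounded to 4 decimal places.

P(at least one) = 1 − P(none) = 1 − (1 − 0.373)^21
= 1 − 0.000055 = 0.999945

0.9999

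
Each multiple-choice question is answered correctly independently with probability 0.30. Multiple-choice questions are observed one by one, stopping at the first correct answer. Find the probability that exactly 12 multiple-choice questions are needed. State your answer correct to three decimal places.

Geometric (trials to first success), p = 0.30.
P(Y = 12) = (1−p)^11 · p = 0.019773 · 0.30 = 0.00593

0.006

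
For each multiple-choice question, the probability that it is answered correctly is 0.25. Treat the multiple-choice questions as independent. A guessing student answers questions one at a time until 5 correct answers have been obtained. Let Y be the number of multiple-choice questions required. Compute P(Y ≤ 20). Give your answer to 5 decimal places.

0.58516

Finishing within 20 multiple-choice questions ⇔ at least 5 successes in the first 20. With X ~ Binomial(20, 0.25), P(Y ≤ 20) = 1 − P(X ≤ 4).
  k=0: C(20,0)·0.25^0·0.75^20 = 0.0031712
  k=1: C(20,1)·0.25^1·0.75^19 = 0.0211414
  k=2: C(20,2)·0.25^2·0.75^18 = 0.0669478
  k=3: C(20,3)·0.25^3·0.75^17 = 0.1338956
  k=4: C(20,4)·0.25^4·0.75^16 = 0.1896855
1 − 0.4148415 = 0.5851585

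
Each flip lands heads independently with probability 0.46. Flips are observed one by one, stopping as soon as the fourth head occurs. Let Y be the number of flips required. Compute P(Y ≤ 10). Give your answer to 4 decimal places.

0.7547

Finishing within 10 flips ⇔ at least 4 successes in the first 10. With X ~ Binomial(10, 0.46), P(Y ≤ 10) = 1 − P(X ≤ 3).
  k=0: C(10,0)·0.46^0·0.54^10 = 0.002108
  k=1: C(10,1)·0.46^1·0.54^9 = 0.017960
  k=2: C(10,2)·0.46^2·0.54^8 = 0.068846
  k=3: C(10,3)·0.46^3·0.54^7 = 0.156391
1 − 0.245305 = 0.754695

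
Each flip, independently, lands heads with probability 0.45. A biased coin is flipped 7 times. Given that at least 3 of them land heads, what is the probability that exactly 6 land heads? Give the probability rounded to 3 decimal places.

X ~ Binomial(7, 0.45). Want P(X=6 | X≥3) = P(X=6) / P(X≥3).
P(X=6) = C(7,6)·0.45^6·0.55^1 = 0.03197
P(X≥3) = 1 − 0.01522 − 0.08719 − 0.21402 = 0.68356
Ratio = 0.03197 / 0.68356 = 0.04677

0.047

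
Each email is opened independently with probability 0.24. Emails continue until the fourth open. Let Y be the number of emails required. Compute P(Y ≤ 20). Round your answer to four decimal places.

Finishing within 20 emails ⇔ at least 4 successes in the first 20. With X ~ Binomial(20, 0.24), P(Y ≤ 20) = 1 − P(X ≤ 3).
  k=0: C(20,0)·0.24^0·0.76^20 = 0.004133
  k=1: C(20,1)·0.24^1·0.76^19 = 0.026104
  k=2: C(20,2)·0.24^2·0.76^18 = 0.078311
  k=3: C(20,3)·0.24^3·0.76^17 = 0.148378
1 − 0.256925 = 0.743075

0.7431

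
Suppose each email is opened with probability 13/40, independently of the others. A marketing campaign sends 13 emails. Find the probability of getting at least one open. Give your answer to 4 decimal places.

0.9940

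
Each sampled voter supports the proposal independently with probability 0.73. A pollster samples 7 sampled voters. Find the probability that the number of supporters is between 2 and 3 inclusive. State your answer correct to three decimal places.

0.088

X ~ Binomial(7, 0.73); P(2 ≤ X ≤ 3) = Σ C(7,k) p^k (1−p)^(7−k) over k:
  k=2: C(7,2)·0.73^2·0.27^5 = 0.01606
  k=3: C(7,3)·0.73^3·0.27^4 = 0.07236
Total = 0.08842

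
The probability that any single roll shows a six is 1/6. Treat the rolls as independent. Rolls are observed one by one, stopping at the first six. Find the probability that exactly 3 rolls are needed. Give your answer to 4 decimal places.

0.1157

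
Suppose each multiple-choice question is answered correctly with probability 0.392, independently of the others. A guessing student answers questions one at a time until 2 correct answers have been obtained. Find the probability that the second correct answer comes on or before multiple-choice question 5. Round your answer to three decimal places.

0.649

Finishing within 5 multiple-choice questions ⇔ at least 2 successes in the first 5. With X ~ Binomial(5, 0.392), P(Y ≤ 5) = 1 − P(X ≤ 1).
  k=0: C(5,0)·0.392^0·0.608^5 = 0.08308
  k=1: C(5,1)·0.392^1·0.608^4 = 0.26784
1 − 0.35092 = 0.64908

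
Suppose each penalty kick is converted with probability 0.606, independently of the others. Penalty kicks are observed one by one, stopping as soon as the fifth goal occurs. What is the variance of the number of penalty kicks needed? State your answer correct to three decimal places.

5.364

Y = total penalty kicks until the fifth success; negative binomial with r=5, p=0.606.
Var(Y) = r(1−p)/p² = 5·0.394 / 0.606² = 5.36440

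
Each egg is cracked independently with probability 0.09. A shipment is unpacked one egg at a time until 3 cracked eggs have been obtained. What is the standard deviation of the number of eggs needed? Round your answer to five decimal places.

18.35857

Y = total eggs until the third success; negative binomial with r=3, p=0.09.
SD(Y) = √[r(1−p)/p²] = √(337.0370370) = 18.3585685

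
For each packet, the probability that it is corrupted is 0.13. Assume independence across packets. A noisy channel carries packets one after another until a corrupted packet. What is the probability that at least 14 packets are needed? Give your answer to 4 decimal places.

0.1636

Y = number of packets to the first success; geometric, p = 0.13.
P(Y > 13) = P(first 13 all fail) = (1−p)^13 = 0.163588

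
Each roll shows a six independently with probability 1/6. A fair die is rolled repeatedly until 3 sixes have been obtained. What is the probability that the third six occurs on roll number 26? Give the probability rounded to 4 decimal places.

0.0210

Y = trial on which the third success occurs; negative binomial, r=3, p=0.166667.
P(Y=26) = C(25,2) · p^3 · (1−p)^23
= 300 · 0.0046296 · 0.015095 = 0.020965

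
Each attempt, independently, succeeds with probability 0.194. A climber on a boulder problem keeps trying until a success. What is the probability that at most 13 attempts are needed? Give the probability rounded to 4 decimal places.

0.9394

Y = number of attempts to the first success; geometric, p = 0.194.
P(Y ≤ 13) = 1 − (1−p)^13 = 1 − 0.060584 = 0.939416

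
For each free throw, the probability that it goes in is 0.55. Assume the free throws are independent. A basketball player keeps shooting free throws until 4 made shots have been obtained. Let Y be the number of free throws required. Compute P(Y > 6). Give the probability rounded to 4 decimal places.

Needing more than 6 free throws ⇔ fewer than 4 successes in the first 6. With X ~ Binomial(6, 0.55), P(Y > 6) = P(X ≤ 3).
  k=0: C(6,0)·0.55^0·0.45^6 = 0.008304
  k=1: C(6,1)·0.55^1·0.45^5 = 0.060894
  k=2: C(6,2)·0.55^2·0.45^4 = 0.186066
  k=3: C(6,3)·0.55^3·0.45^3 = 0.303218
P(X ≤ 3) = 0.558482

0.5585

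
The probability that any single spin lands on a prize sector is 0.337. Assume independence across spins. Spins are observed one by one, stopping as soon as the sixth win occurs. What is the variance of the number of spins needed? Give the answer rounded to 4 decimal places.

35.0272

Y = total spins until the sixth success; negative binomial with r=6, p=0.337.
Var(Y) = r(1−p)/p² = 6·0.663 / 0.337² = 35.027164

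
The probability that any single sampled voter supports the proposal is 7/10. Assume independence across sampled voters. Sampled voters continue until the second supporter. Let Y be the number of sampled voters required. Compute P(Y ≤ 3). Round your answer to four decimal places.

Finishing within 3 sampled voters ⇔ at least 2 successes in the first 3. With X ~ Binomial(3, 0.70), P(Y ≤ 3) = 1 − P(X ≤ 1).
  k=0: C(3,0)·0.70^0·0.30^3 = 0.027000
  k=1: C(3,1)·0.70^1·0.30^2 = 0.189000
1 − 0.216000 = 0.784000

0.7840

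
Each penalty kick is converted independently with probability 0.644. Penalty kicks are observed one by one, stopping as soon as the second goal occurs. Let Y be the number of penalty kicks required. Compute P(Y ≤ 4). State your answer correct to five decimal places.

0.86771

Finishing within 4 penalty kicks ⇔ at least 2 successes in the first 4. With X ~ Binomial(4, 0.644), P(Y ≤ 4) = 1 − P(X ≤ 1).
  k=0: C(4,0)·0.644^0·0.356^4 = 0.0160620
  k=1: C(4,1)·0.644^1·0.356^3 = 0.1162240
1 − 0.1322860 = 0.8677140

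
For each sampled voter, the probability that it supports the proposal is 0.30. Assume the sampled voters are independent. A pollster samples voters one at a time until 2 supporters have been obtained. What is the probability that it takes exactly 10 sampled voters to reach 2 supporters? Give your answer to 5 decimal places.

0.04669

Y = trial on which the second success occurs; negative binomial, r=2, p=0.30.
P(Y=10) = C(9,1) · p^2 · (1−p)^8
= 9 · 0.09 · 0.057648 = 0.0466949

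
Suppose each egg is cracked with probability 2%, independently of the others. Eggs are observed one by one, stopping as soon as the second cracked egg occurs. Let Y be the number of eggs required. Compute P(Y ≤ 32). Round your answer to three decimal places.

0.134

Finishing within 32 eggs ⇔ at least 2 successes in the first 32. With X ~ Binomial(32, 0.02), P(Y ≤ 32) = 1 − P(X ≤ 1).
  k=0: C(32,0)·0.02^0·0.98^32 = 0.52388
  k=1: C(32,1)·0.02^1·0.98^31 = 0.34213
1 − 0.86601 = 0.13399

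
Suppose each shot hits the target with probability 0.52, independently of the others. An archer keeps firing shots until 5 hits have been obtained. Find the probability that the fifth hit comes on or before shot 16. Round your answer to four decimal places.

0.9732

Finishing within 16 shots ⇔ at least 5 successes in the first 16. With X ~ Binomial(16, 0.52), P(Y ≤ 16) = 1 − P(X ≤ 4).
  k=0: C(16,0)·0.52^0·0.48^16 = 0.000008
  k=1: C(16,1)·0.52^1·0.48^15 = 0.000138
  k=2: C(16,2)·0.52^2·0.48^14 = 0.001118
  k=3: C(16,3)·0.52^3·0.48^13 = 0.005654
  k=4: C(16,4)·0.52^4·0.48^12 = 0.019906
1 − 0.026823 = 0.973177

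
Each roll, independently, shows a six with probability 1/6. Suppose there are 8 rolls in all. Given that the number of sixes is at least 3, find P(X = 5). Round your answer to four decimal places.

0.0309

X ~ Binomial(8, 0.166667). Want P(X=5 | X≥3) = P(X=5) / P(X≥3).
P(X=5) = C(8,5)·0.166667^5·0.833333^3 = 0.004168
P(X≥3) = 1 − 0.232568 − 0.372109 − 0.260476 = 0.134847
Ratio = 0.004168 / 0.134847 = 0.030906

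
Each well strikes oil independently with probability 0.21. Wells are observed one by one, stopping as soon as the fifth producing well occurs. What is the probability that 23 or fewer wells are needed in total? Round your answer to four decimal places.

Finishing within 23 wells ⇔ at least 5 successes in the first 23. With X ~ Binomial(23, 0.21), P(Y ≤ 23) = 1 − P(X ≤ 4).
  k=0: C(23,0)·0.21^0·0.79^23 = 0.004420
  k=1: C(23,1)·0.21^1·0.79^22 = 0.027024
  k=2: C(23,2)·0.21^2·0.79^21 = 0.079018
  k=3: C(23,3)·0.21^3·0.79^20 = 0.147034
  k=4: C(23,4)·0.21^4·0.79^19 = 0.195425
1 − 0.452921 = 0.547079

0.5471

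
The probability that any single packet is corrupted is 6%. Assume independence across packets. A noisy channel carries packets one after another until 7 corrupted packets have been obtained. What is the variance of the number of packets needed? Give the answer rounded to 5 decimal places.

Y = total packets until the seventh success; negative binomial with r=7, p=0.06.
Var(Y) = r(1−p)/p² = 7·0.94 / 0.06² = 1827.7777778

1827.77778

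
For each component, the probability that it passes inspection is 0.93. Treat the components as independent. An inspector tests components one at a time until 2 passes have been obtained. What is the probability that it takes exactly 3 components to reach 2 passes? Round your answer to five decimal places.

0.12109

Y = trial on which the second success occurs; negative binomial, r=2, p=0.93.
P(Y=3) = C(2,1) · p^2 · (1−p)^1
= 2 · 0.8649 · 0.07 = 0.1210860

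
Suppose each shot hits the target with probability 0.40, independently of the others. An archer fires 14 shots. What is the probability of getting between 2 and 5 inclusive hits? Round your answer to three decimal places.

0.478

X ~ Binomial(14, 0.40); P(2 ≤ X ≤ 5) = Σ C(14,k) p^k (1−p)^(14−k) over k:
  k=2: C(14,2)·0.40^2·0.60^12 = 0.03169
  k=3: C(14,3)·0.40^3·0.60^11 = 0.08452
  k=4: C(14,4)·0.40^4·0.60^10 = 0.15495
  k=5: C(14,5)·0.40^5·0.60^9 = 0.20660
Total = 0.47776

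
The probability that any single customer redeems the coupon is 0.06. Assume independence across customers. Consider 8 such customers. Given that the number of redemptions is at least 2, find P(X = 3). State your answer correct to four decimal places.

0.1121

X ~ Binomial(8, 0.06). Want P(X=3 | X≥2) = P(X=3) / P(X≥2).
P(X=3) = C(8,3)·0.06^3·0.94^5 = 0.008877
P(X≥2) = 1 − 0.609569 − 0.311269 = 0.079162
Ratio = 0.008877 / 0.079162 = 0.112141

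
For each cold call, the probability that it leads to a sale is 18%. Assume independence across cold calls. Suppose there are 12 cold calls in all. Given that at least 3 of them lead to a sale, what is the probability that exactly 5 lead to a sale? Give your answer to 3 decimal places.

0.101

X ~ Binomial(12, 0.18). Want P(X=5 | X≥3) = P(X=5) / P(X≥3).
P(X=5) = C(12,5)·0.18^5·0.82^7 = 0.03731
P(X≥3) = 1 − 0.09242 − 0.24345 − 0.29392 = 0.37021
Ratio = 0.03731 / 0.37021 = 0.10077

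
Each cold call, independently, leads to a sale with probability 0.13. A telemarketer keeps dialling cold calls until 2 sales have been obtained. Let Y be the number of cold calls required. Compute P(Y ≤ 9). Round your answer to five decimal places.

0.33045

Finishing within 9 cold calls ⇔ at least 2 successes in the first 9. With X ~ Binomial(9, 0.13), P(Y ≤ 9) = 1 − P(X ≤ 1).
  k=0: C(9,0)·0.13^0·0.87^9 = 0.2855442
  k=1: C(9,1)·0.13^1·0.87^8 = 0.3840077
1 − 0.6695518 = 0.3304482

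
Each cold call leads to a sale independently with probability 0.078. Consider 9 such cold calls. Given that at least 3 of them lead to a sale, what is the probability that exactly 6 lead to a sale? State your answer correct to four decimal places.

0.0005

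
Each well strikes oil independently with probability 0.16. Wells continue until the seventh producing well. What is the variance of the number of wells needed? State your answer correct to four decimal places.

Y = total wells until the seventh success; negative binomial with r=7, p=0.16.
Var(Y) = r(1−p)/p² = 7·0.84 / 0.16² = 229.687500

229.6875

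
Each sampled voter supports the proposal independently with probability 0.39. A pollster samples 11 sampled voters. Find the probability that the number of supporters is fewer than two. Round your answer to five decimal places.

0.03495

X ~ Binomial(11, 0.39); P(X ≤ 1) = Σ C(11,k) p^k (1−p)^(11−k) over k:
  k=0: C(11,0)·0.39^0·0.61^11 = 0.0043514
  k=1: C(11,1)·0.39^1·0.61^10 = 0.0306024
Total = 0.0349538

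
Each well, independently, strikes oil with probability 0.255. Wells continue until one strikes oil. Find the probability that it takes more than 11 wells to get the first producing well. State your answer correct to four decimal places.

0.0392

Y = number of wells to the first success; geometric, p = 0.255.
P(Y > 11) = P(first 11 all fail) = (1−p)^11 = 0.039239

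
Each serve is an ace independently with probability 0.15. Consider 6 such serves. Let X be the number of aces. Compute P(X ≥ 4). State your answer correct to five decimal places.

0.00589

X ~ Binomial(6, 0.15); P(X ≥ 4) = Σ C(6,k) p^k (1−p)^(6−k) over k:
  k=4: C(6,4)·0.15^4·0.85^2 = 0.0054865
  k=5: C(6,5)·0.15^5·0.85^1 = 0.0003873
  k=6: C(6,6)·0.15^6·0.85^0 = 0.0000114
Total = 0.0058852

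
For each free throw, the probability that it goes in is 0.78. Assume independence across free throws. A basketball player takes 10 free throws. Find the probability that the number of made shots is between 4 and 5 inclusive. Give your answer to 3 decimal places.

X ~ Binomial(10, 0.78); P(4 ≤ X ≤ 5) = Σ C(10,k) p^k (1−p)^(10−k) over k:
  k=4: C(10,4)·0.78^4·0.22^6 = 0.00881
  k=5: C(10,5)·0.78^5·0.22^5 = 0.03750
Total = 0.04631

0.046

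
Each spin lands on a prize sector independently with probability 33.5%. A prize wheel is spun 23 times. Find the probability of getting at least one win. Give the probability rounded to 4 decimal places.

P(at least one) = 1 − P(none) = 1 − (1 − 0.335)^23
= 1 − 0.000084 = 0.999916

0.9999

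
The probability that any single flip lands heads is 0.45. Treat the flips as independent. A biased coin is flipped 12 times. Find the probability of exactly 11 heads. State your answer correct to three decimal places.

X ~ Binomial(n=12, p=0.45).
P(X=11) = C(12,11) · p^11 · (1−p)^1
= 12 · 0.00015323 · 0.55 = 0.00101

0.001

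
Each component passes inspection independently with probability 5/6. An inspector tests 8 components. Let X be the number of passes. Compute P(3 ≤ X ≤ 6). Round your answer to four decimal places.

X ~ Binomial(8, 0.833333); P(3 ≤ X ≤ 6) = Σ C(8,k) p^k (1−p)^(8−k) over k:
  k=3: C(8,3)·0.833333^3·0.166667^5 = 0.004168
  k=4: C(8,4)·0.833333^4·0.166667^4 = 0.026048
  k=5: C(8,5)·0.833333^5·0.166667^3 = 0.104190
  k=6: C(8,6)·0.833333^6·0.166667^2 = 0.260476
Total = 0.394882

0.3949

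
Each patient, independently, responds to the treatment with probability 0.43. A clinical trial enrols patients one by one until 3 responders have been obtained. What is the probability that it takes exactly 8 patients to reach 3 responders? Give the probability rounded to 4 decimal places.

0.1005

Y = trial on which the third success occurs; negative binomial, r=3, p=0.43.
P(Y=8) = C(7,2) · p^3 · (1−p)^5
= 21 · 0.079507 · 0.060169 = 0.100461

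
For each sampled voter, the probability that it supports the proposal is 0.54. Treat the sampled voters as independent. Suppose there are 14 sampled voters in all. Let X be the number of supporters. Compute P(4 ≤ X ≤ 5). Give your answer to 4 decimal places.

0.1209

X ~ Binomial(14, 0.54); P(4 ≤ X ≤ 5) = Σ C(14,k) p^k (1−p)^(14−k) over k:
  k=4: C(14,4)·0.54^4·0.46^10 = 0.036107
  k=5: C(14,5)·0.54^5·0.46^9 = 0.084772
Total = 0.120879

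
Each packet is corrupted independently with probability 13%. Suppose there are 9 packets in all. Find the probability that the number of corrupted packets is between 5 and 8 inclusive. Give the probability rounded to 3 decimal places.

X ~ Binomial(9, 0.13); P(5 ≤ X ≤ 8) = Σ C(9,k) p^k (1−p)^(9−k) over k:
  k=5: C(9,5)·0.13^5·0.87^4 = 0.00268
  k=6: C(9,6)·0.13^6·0.87^3 = 0.00027
  k=7: C(9,7)·0.13^7·0.87^2 = 0.00002
  k=8: C(9,8)·0.13^8·0.87^1 = 0.00000
Total = 0.00296

0.003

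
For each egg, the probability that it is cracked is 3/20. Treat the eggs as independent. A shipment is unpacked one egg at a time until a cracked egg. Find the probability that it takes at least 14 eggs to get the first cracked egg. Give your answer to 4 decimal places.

Y = number of eggs to the first success; geometric, p = 0.15.
P(Y > 13) = P(first 13 all fail) = (1−p)^13 = 0.120905

0.1209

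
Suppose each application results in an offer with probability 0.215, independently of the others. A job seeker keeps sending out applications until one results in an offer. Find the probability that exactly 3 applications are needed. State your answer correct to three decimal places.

0.132

Geometric (trials to first success), p = 0.215.
P(Y = 3) = (1−p)^2 · p = 0.61623 · 0.215 = 0.13249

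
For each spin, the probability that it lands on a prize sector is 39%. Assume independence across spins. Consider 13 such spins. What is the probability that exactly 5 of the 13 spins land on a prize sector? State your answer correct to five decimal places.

X ~ Binomial(n=13, p=0.39).
P(X=5) = C(13,5) · p^5 · (1−p)^8
= 1287 · 0.0090224 · 0.019171 = 0.2226077

0.22261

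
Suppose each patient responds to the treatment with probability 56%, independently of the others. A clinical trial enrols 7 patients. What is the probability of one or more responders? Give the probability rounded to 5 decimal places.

0.99681

P(at least one) = 1 − P(none) = 1 − (1 − 0.56)^7
= 1 − 0.0031928 = 0.9968072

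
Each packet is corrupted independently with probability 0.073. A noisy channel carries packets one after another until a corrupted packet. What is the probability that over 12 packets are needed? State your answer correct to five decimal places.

0.40268

Y = number of packets to the first success; geometric, p = 0.073.
P(Y > 12) = P(first 12 all fail) = (1−p)^12 = 0.4026770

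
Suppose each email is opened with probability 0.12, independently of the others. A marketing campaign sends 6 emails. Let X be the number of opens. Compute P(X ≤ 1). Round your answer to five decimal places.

X ~ Binomial(6, 0.12); P(X ≤ 1) = Σ C(6,k) p^k (1−p)^(6−k) over k:
  k=0: C(6,0)·0.12^0·0.88^6 = 0.4644041
  k=1: C(6,1)·0.12^1·0.88^5 = 0.3799670
Total = 0.8443711

0.84437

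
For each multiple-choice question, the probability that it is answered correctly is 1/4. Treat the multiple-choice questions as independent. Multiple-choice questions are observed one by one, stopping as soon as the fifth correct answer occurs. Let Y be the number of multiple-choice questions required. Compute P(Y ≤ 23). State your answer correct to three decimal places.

0.717

Finishing within 23 multiple-choice questions ⇔ at least 5 successes in the first 23. With X ~ Binomial(23, 0.25), P(Y ≤ 23) = 1 − P(X ≤ 4).
  k=0: C(23,0)·0.25^0·0.75^23 = 0.00134
  k=1: C(23,1)·0.25^1·0.75^22 = 0.01026
  k=2: C(23,2)·0.25^2·0.75^21 = 0.03761
  k=3: C(23,3)·0.25^3·0.75^20 = 0.08775
  k=4: C(23,4)·0.25^4·0.75^19 = 0.14626
1 − 0.28321 = 0.71679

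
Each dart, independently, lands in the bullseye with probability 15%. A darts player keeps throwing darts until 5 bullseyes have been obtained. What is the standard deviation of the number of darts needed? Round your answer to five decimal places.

13.74369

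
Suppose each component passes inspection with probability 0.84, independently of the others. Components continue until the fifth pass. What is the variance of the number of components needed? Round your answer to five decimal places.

Y = total components until the fifth success; negative binomial with r=5, p=0.84.
Var(Y) = r(1−p)/p² = 5·0.16 / 0.84² = 1.1337868

1.13379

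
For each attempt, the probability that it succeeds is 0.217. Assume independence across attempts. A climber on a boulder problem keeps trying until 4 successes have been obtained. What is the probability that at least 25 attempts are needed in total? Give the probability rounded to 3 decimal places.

Needing more than 24 attempts ⇔ fewer than 4 successes in the first 24. With X ~ Binomial(24, 0.217), P(Y > 24) = P(X ≤ 3).
  k=0: C(24,0)·0.217^0·0.783^24 = 0.00282
  k=1: C(24,1)·0.217^1·0.783^23 = 0.01876
  k=2: C(24,2)·0.217^2·0.783^22 = 0.05978
  k=3: C(24,3)·0.217^3·0.783^21 = 0.12150
P(X ≤ 3) = 0.20287

0.203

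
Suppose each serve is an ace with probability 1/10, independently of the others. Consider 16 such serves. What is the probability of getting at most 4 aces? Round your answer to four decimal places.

X ~ Binomial(16, 0.10); P(X ≤ 4) = Σ C(16,k) p^k (1−p)^(16−k) over k:
  k=0: C(16,0)·0.10^0·0.90^16 = 0.185302
  k=1: C(16,1)·0.10^1·0.90^15 = 0.329426
  k=2: C(16,2)·0.10^2·0.90^14 = 0.274522
  k=3: C(16,3)·0.10^3·0.90^13 = 0.142344
  k=4: C(16,4)·0.10^4·0.90^12 = 0.051402
Total = 0.982996

0.9830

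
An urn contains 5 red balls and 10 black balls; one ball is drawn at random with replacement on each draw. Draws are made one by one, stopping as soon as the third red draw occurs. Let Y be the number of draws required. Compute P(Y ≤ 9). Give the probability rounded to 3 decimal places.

Finishing within 9 draws ⇔ at least 3 successes in the first 9. With X ~ Binomial(9, 0.333333), P(Y ≤ 9) = 1 − P(X ≤ 2).
  k=0: C(9,0)·0.333333^0·0.666667^9 = 0.02601
  k=1: C(9,1)·0.333333^1·0.666667^8 = 0.11706
  k=2: C(9,2)·0.333333^2·0.666667^7 = 0.23411
1 − 0.37718 = 0.62282

0.623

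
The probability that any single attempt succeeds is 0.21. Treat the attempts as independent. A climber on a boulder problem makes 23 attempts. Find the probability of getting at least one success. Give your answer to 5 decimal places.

P(at least one) = 1 − P(none) = 1 − (1 − 0.21)^23
= 1 − 0.0044200 = 0.9955800

0.99558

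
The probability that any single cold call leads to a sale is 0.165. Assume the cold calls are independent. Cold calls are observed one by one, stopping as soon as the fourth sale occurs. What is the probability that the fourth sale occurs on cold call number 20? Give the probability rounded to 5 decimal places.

0.04011

Y = trial on which the fourth success occurs; negative binomial, r=4, p=0.165.
P(Y=20) = C(19,3) · p^4 · (1−p)^16
= 969 · 0.0007412 · 0.055845 = 0.0401091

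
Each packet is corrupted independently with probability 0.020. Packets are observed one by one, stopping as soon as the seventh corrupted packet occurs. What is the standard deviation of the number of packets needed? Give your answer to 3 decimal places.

130.958

Y = total packets until the seventh success; negative binomial with r=7, p=0.02.
SD(Y) = √[r(1−p)/p²] = √(17150.00000) = 130.95801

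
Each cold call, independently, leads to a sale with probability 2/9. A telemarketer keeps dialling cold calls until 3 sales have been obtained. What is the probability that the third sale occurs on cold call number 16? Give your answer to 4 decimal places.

0.0439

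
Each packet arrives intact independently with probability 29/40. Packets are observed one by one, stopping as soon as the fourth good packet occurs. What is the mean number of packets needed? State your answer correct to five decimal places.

Y = total packets until the fourth success; negative binomial with r=4, p=0.725.
E[Y] = r / p = 4 / 0.725 = 5.5172414

5.51724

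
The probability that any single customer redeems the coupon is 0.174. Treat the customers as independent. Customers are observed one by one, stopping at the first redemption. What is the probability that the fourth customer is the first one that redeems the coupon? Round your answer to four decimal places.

0.0981

Geometric (trials to first success), p = 0.174.
P(Y = 4) = (1−p)^3 · p = 0.56356 · 0.174 = 0.098059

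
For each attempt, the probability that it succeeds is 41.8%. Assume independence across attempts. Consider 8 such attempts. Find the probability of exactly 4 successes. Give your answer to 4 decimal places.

0.2452

X ~ Binomial(n=8, p=0.418).
P(X=4) = C(8,4) · p^4 · (1−p)^4
= 70 · 0.030528 · 0.11473 = 0.245186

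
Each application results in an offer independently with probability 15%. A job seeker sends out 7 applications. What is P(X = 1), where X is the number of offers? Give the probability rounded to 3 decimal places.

0.396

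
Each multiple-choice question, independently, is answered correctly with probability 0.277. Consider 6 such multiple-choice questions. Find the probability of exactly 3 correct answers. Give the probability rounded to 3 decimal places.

0.161

X ~ Binomial(n=6, p=0.277).
P(X=3) = C(6,3) · p^3 · (1−p)^3
= 20 · 0.021254 · 0.37793 = 0.16065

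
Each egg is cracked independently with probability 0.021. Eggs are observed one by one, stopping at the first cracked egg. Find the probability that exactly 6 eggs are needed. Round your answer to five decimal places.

0.01889

Geometric (trials to first success), p = 0.021.
P(Y = 6) = (1−p)^5 · p = 0.89932 · 0.021 = 0.0188857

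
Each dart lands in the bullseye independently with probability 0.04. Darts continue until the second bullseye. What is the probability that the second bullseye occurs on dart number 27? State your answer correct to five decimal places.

0.01499

Y = trial on which the second success occurs; negative binomial, r=2, p=0.04.
P(Y=27) = C(26,1) · p^2 · (1−p)^25
= 26 · 0.0016 · 0.3604 = 0.0149925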